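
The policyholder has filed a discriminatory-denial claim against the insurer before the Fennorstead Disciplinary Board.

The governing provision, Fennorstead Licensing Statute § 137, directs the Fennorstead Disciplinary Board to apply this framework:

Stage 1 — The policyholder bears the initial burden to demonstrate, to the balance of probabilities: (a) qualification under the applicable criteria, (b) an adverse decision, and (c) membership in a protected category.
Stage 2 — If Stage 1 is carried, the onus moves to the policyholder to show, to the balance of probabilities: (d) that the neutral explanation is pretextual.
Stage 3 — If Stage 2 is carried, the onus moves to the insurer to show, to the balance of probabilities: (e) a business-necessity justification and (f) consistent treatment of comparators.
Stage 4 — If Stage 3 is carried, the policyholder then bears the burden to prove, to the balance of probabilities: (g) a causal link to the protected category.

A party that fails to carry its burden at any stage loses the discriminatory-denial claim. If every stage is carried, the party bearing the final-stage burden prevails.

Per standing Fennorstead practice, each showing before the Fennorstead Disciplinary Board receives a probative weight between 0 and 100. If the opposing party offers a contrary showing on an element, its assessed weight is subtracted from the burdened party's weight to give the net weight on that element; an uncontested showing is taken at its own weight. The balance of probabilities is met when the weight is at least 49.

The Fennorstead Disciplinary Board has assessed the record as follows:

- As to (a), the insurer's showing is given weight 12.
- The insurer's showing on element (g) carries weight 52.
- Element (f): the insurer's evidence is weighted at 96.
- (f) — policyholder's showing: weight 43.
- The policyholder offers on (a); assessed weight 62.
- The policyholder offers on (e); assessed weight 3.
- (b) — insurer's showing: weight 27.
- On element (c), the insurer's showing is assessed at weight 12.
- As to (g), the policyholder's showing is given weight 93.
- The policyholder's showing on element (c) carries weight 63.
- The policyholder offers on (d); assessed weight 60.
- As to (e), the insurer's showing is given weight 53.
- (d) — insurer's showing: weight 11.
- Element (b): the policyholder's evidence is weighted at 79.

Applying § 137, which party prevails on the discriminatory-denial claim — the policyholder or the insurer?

At Stage 1 the policyholder must meet the balance of probabilities (weight is at least 49): on (a) the weight is 62 less the opposing 12 gives net 50, ≥ 49, so (a) meets the standard; on (b) the weight is 79 less the opposing 27 gives net 52, ≥ 49, so (b) meets the standard; on (c) the weight is 63 less the opposing 12 gives net 51, which does reach 49, so (c) meets the standard.
  Stage 1 is satisfied; the policyholder continues to bear the burden.
At Stage 2 the policyholder must meet the balance of probabilities (weight is at least 49): on (d) the weight is 60 less the opposing 11 gives net 49, ≥ 49, so (d) meets the standard.
  The policyholder carries Stage 2; the insurer now bears the burden.
At Stage 3 the insurer must meet the balance of probabilities (weight is at least 49): on (e) the weight is 53 less the opposing 3 gives net 50, ≥ 49, so (e) meets the standard; on (f) the weight is 96 less the opposing 43 gives net 53, ≥ 49, so (f) meets the standard.
  The insurer carries Stage 3; the policyholder now bears the burden.
At Stage 4 the policyholder must meet the balance of probabilities (weight is at least 49): on (g) the weight is 93 less the opposing 52 gives net 41, which does not reach 49, so (g) does not meet the standard.
  Not every element is met, so the policyholder fails to carry Stage 4.
So the insurer prevails.

insurer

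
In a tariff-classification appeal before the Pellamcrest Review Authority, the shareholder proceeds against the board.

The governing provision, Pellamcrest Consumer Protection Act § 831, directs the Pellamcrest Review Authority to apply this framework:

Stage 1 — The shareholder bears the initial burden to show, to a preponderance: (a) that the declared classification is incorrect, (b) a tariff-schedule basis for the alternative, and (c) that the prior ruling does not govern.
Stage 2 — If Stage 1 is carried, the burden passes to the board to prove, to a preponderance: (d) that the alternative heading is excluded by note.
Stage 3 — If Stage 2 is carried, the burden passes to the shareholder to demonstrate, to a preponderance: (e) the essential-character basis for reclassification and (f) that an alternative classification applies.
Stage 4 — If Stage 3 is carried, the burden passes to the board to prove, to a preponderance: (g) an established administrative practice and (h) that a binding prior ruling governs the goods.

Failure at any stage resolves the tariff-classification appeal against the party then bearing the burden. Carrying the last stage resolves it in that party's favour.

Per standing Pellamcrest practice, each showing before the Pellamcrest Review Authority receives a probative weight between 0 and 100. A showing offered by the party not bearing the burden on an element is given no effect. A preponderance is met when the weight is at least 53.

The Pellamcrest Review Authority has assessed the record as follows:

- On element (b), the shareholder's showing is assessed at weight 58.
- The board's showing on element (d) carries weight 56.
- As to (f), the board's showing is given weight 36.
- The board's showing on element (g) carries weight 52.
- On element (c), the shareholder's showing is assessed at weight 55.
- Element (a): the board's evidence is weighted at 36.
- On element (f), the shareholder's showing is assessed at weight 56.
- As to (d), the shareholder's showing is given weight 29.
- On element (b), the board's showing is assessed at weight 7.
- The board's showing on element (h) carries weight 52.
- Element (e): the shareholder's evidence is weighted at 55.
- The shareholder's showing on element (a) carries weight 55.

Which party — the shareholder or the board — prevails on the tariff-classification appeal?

shareholder

At Stage 1 the shareholder must meet a preponderance (weight is at least 53): on (a) the weight is 55 (the board's 36 is given no effect), which does reach 53, so (a) meets the standard; on (b) the weight is 58 (the board's 7 is given no effect), ≥ 53, so (b) meets the standard; on (c) the weight is 55, ≥ 53, so (c) meets the standard.
  The shareholder carries Stage 1; the board now bears the burden.
At Stage 2 the board must meet a preponderance (weight is at least 53): on (d) the weight is 56 (the shareholder's 29 is given no effect), which does reach 53, so (d) meets the standard.
  Stage 2 is satisfied; the onus moves to the shareholder.
At Stage 3 the shareholder must meet a preponderance (weight is at least 53): on (e) the weight is 55, which does reach 53, so (e) meets the standard; on (f) the weight is 56 (the board's 36 is given no effect), ≥ 53, so (f) meets the standard.
  All elements met. The burden passes to the board.
At Stage 4 the board must meet a preponderance (weight is at least 53): on (g) the weight is 52, < 53, so (g) does not meet the standard; on (h) the weight is 52, < 53, so (h) does not meet the standard.
  The board does not carry Stage 4.
The analysis ends at Stage 4; the shareholder prevails.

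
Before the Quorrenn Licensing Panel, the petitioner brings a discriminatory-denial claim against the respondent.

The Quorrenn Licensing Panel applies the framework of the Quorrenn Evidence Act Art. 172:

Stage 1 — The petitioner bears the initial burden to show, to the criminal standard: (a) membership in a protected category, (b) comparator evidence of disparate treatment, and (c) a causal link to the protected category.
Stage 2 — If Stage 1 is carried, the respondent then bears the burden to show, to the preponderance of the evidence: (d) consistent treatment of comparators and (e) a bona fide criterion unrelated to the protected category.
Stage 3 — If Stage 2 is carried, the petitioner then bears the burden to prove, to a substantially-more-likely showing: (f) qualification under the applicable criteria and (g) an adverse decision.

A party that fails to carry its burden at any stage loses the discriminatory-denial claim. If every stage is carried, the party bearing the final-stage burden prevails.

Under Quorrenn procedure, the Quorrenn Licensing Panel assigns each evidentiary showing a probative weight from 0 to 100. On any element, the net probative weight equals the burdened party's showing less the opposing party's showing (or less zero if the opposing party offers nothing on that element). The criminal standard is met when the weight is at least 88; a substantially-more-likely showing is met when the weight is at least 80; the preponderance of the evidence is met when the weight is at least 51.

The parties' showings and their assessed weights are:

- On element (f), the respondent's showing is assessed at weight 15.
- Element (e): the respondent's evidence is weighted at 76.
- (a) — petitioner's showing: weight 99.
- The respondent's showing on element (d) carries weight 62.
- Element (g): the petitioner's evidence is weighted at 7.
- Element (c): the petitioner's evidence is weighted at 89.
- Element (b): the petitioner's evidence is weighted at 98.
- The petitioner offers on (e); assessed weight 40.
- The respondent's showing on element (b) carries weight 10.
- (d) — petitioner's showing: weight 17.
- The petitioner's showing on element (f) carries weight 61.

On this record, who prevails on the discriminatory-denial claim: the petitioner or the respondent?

Stage 1 — burden on petitioner; standard: the criminal standard (weight is at least 88).
    (a): 99 ≥ 88 [met]
    (b): 98 − 10 = 88 ≥ 88 [met]
    (c): 89 ≥ 88 [met]
  The petitioner carries Stage 1; the respondent now bears the burden.
Stage 2 — burden on respondent; standard: the preponderance of the evidence (weight is at least 51).
    (d): 62 − 17 = 45 < 51 [not met]
    (e): 76 − 40 = 36 < 51 [not met]
  The respondent does not carry Stage 2.
The petitioner prevails.

petitioner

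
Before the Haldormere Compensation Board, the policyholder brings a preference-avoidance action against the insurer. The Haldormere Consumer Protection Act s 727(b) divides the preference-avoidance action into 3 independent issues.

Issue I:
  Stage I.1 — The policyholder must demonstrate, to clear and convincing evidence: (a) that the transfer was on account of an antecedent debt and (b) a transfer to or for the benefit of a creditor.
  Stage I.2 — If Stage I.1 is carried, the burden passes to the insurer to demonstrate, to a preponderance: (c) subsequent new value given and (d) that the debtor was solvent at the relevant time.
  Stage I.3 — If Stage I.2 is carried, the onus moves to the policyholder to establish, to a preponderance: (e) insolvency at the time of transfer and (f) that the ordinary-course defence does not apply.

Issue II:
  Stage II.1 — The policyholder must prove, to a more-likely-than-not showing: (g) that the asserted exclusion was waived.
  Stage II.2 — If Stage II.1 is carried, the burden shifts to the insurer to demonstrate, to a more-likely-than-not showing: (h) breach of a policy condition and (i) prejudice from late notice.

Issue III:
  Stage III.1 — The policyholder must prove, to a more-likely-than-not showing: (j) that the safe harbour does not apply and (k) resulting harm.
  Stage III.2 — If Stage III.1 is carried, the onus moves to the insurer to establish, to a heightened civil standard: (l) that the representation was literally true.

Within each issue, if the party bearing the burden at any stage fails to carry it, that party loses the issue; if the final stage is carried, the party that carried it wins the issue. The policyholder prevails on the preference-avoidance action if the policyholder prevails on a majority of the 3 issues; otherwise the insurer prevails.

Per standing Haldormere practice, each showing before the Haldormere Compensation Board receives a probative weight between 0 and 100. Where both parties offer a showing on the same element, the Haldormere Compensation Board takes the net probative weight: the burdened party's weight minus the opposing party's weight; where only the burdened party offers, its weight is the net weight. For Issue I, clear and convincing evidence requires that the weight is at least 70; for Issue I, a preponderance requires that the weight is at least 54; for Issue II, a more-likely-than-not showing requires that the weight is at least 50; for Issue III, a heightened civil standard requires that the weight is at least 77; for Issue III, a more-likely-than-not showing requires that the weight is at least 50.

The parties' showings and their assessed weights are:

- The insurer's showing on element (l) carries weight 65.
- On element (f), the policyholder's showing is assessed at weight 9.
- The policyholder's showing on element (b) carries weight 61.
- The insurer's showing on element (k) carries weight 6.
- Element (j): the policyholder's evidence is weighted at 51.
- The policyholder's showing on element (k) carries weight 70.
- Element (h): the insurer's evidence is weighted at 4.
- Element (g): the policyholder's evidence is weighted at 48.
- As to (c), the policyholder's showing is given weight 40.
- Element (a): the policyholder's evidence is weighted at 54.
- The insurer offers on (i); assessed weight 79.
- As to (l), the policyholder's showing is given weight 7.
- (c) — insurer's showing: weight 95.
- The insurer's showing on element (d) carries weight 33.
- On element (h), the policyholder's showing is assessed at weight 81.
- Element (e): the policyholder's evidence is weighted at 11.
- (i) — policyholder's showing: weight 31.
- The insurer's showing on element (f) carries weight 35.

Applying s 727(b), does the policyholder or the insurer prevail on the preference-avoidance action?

— Issue I —
At Stage I.1 the policyholder must meet clear and convincing evidence (weight is at least 70): on (a) the weight is 54, < 70, so (a) does not meet the standard; on (b) the weight is 61, which does not reach 70, so (b) does not meet the standard.
  The policyholder does not carry Stage I.1.
The analysis ends at Stage I.1; the insurer prevails on this issue.
— Issue II —
Stage II.1 — burden on policyholder; standard: a more-likely-than-not showing (weight is at least 50).
    (g): 48 < 50 [not met]
  Not every element is met, so the policyholder fails to carry Stage II.1.
The insurer prevails on this issue.
— Issue III —
Stage III.1 (policyholder, a more-likely-than-not showing, weight is at least 50): (j) 51 ≥ 50 — meets; (k) net 70−6=64 ≥ 50 — meets.
  Stage III.1 carried; the burden shifts to the insurer.
Stage III.2 (insurer, a heightened civil standard, weight is at least 77): (l) net 65−7=58 < 77 — fails.
  Not every element is met, so the insurer fails to carry Stage III.2.
So the policyholder prevails on this issue.
Per-issue: Issue I → insurer; Issue II → insurer; Issue III → policyholder. The policyholder must prevail on a majority of issues; overall, the insurer prevails.

insurer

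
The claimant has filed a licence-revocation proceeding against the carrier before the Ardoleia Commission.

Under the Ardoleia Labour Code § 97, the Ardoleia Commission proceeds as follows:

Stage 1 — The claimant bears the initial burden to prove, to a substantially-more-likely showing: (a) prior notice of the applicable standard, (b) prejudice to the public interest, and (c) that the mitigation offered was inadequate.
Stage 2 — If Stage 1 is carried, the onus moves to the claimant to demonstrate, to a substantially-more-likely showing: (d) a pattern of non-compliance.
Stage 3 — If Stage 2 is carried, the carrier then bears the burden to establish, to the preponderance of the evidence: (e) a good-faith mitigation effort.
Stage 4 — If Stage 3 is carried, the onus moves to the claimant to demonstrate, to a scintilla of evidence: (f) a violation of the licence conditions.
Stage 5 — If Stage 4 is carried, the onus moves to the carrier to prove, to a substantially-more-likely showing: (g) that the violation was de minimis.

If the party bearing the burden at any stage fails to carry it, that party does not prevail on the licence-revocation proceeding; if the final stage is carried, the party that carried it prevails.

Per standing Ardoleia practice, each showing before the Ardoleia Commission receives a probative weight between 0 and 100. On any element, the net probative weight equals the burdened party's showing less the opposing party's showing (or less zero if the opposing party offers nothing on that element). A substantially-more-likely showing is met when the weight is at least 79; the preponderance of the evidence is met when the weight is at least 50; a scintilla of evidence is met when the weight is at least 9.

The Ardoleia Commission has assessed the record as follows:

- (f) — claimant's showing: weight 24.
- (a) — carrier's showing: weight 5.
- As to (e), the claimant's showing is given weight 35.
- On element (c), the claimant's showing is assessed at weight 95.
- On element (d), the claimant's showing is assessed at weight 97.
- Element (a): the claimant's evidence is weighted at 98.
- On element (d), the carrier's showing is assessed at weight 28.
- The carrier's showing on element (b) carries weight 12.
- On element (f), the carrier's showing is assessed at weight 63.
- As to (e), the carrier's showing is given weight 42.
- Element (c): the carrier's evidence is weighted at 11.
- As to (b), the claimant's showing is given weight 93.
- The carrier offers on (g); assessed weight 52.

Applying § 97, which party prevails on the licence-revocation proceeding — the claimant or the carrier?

Stage 1 (claimant, a substantially-more-likely showing, weight is at least 79): (a) net 98−5=93 ≥ 79 — meets; (b) net 93−12=81 ≥ 79 — meets; (c) net 95−11=84 ≥ 79 — meets.
  All elements met. The claimant retains the burden for Stage 2.
Stage 2 (claimant, a substantially-more-likely showing, weight is at least 79): (d) net 97−28=69 < 79 — fails.
  Stage 2 not carried; the claimant fails its burden.
The carrier prevails.

carrier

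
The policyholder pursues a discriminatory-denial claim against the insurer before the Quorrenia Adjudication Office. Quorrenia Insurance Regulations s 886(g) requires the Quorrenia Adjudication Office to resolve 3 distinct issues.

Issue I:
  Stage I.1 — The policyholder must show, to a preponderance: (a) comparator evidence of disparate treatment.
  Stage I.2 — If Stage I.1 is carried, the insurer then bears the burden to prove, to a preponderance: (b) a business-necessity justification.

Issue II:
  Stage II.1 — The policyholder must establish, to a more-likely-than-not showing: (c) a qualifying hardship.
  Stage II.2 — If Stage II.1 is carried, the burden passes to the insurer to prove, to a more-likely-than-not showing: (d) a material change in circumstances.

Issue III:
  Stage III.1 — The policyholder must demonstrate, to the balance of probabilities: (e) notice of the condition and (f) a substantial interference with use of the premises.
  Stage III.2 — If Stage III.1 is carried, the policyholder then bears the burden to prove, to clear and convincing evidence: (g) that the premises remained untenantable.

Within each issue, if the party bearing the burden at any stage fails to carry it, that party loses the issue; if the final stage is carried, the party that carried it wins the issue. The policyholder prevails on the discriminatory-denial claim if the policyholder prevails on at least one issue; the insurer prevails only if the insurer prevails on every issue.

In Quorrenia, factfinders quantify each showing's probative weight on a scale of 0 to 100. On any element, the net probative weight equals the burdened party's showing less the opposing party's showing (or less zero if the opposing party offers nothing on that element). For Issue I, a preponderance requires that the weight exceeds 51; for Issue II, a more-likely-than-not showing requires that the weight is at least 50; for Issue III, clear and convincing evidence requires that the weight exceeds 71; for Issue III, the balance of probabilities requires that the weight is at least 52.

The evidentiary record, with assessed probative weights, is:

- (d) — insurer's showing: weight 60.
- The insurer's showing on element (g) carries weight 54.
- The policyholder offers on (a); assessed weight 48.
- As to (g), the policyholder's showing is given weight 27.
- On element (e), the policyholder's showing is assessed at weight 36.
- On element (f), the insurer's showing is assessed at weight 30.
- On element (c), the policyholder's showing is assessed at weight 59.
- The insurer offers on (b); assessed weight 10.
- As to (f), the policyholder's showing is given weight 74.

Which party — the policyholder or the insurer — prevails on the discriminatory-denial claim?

— Issue I —
Stage I.1 (policyholder, a preponderance, weight exceeds 51): (a) 48 ≤ 51 — fails.
  Stage I.1 not carried; the policyholder fails its burden.
The insurer prevails on this issue.
— Issue II —
Stage II.1 — burden on policyholder; standard: a more-likely-than-not showing (weight is at least 50).
    (c): 59 ≥ 50 [met]
  The policyholder carries Stage II.1; the insurer now bears the burden.
Stage II.2 — burden on insurer; standard: a more-likely-than-not showing (weight is at least 50).
    (d): 60 ≥ 50 [met]
  Stage II.2 carried; the final stage is satisfied.
Every stage carried; the insurer prevails on this issue.
— Issue III —
Stage III.1 (policyholder, the balance of probabilities, weight is at least 52): (e) 36 < 52 — fails; (f) net 74−30=44 < 52 — fails.
  The policyholder does not carry Stage III.1.
The analysis ends at Stage III.1; the insurer prevails on this issue.
Per-issue: Issue I → insurer; Issue II → insurer; Issue III → insurer. The policyholder must prevail on at least one issue; overall, the insurer prevails.

insurer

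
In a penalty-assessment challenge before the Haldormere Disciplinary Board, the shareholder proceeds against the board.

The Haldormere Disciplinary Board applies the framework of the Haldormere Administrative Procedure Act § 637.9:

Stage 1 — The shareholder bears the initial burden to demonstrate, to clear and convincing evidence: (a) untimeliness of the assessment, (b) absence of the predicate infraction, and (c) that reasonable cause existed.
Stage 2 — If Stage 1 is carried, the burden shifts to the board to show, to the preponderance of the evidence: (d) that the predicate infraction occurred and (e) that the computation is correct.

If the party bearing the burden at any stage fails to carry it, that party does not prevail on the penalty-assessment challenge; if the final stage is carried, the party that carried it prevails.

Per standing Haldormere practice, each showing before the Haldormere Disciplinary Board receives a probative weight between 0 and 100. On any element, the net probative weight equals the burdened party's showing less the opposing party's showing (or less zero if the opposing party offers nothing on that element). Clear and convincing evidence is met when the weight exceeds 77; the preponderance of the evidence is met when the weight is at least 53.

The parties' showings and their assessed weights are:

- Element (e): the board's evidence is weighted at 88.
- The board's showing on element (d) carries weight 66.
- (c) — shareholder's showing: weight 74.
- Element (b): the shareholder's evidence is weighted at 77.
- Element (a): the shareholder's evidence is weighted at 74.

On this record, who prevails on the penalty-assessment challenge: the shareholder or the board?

Stage 1 (shareholder, clear and convincing evidence, weight exceeds 77): (a) 74 ≤ 77 — fails; (b) 77 ≤ 77 — fails; (c) 74 ≤ 77 — fails.
  Not every element is met, so the shareholder fails to carry Stage 1.
So the board prevails.

board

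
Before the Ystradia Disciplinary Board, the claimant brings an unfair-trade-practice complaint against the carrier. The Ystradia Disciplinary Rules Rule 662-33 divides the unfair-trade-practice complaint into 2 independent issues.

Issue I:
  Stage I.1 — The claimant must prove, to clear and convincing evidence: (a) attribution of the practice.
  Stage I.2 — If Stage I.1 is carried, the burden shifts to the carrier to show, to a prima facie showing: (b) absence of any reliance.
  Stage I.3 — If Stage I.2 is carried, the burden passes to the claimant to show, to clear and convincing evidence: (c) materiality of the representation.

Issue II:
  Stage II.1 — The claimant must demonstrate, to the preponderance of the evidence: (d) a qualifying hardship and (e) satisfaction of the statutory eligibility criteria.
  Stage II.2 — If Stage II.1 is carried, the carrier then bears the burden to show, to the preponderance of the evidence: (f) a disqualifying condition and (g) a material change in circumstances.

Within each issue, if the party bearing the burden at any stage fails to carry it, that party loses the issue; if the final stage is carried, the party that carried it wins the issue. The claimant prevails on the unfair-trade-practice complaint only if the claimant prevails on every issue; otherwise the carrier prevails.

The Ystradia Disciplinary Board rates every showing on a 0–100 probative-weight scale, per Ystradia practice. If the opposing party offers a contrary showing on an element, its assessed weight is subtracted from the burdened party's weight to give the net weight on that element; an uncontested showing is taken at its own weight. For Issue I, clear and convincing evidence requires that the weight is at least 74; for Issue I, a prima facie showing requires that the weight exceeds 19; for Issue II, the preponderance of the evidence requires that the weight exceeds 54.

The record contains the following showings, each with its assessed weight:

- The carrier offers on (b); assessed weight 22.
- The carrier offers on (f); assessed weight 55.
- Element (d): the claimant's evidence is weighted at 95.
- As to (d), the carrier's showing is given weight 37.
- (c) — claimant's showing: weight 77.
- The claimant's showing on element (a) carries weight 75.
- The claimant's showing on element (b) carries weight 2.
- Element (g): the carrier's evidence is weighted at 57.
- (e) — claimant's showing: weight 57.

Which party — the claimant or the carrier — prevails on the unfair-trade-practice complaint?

— Issue I —
Stage I.1 — burden on claimant; standard: clear and convincing evidence (weight is at least 74).
    (a): 75 ≥ 74 [met]
  Stage I.1 is satisfied; the onus moves to the carrier.
Stage I.2 — burden on carrier; standard: a prima facie showing (weight exceeds 19).
    (b): 22 − 2 = 20 > 19 [met]
  Stage I.2 carried; the burden shifts to the claimant.
Stage I.3 — burden on claimant; standard: clear and convincing evidence (weight is at least 74).
    (c): 77 ≥ 74 [met]
  The claimant carries the last stage.
All stages carried — the claimant prevails on this issue.
— Issue II —
Stage II.1 — burden on claimant; standard: the preponderance of the evidence (weight exceeds 54).
    (d): 95 − 37 = 58 > 54 [met]
    (e): 57 > 54 [met]
  All elements met. The burden passes to the carrier.
Stage II.2 — burden on carrier; standard: the preponderance of the evidence (weight exceeds 54).
    (f): 55 > 54 [met]
    (g): 57 > 54 [met]
  The carrier carries the last stage.
All stages carried — the carrier prevails on this issue.
Per-issue: Issue I → claimant; Issue II → carrier. The claimant must prevail on every issue; overall, the carrier prevails.

carrier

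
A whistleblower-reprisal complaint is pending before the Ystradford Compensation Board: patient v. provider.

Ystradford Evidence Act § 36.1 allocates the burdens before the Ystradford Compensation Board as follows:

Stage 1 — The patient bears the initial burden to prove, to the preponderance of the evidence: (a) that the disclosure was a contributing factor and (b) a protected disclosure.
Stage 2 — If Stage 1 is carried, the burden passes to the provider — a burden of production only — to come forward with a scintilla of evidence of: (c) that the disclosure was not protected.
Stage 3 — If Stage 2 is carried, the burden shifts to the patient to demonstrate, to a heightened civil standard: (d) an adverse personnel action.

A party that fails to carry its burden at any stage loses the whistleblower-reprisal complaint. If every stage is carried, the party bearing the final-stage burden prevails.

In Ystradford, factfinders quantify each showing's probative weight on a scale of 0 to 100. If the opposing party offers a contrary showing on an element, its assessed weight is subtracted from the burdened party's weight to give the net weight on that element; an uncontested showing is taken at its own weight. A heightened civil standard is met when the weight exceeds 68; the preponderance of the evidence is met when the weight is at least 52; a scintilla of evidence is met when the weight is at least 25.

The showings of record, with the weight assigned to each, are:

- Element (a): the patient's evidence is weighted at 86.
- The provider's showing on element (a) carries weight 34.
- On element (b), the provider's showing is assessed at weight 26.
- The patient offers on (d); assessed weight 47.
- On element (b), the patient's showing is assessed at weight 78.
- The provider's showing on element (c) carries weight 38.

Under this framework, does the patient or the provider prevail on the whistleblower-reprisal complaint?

provider

At Stage 1 the patient must meet the preponderance of the evidence (weight is at least 52): on (a) the weight is 86 less the opposing 34 gives net 52, ≥ 52, so (a) meets the standard; on (b) the weight is 78 less the opposing 26 gives net 52, which does reach 52, so (b) meets the standard.
  Stage 1 is satisfied; the onus moves to the provider.
At Stage 2 the provider must meet a scintilla of evidence (weight is at least 25): on (c) the weight is 38, which does reach 25, so (c) meets the standard.
  Stage 2 is satisfied; the onus moves to the patient.
At Stage 3 the patient must meet a heightened civil standard (weight exceeds 68): on (d) the weight is 47, which does not exceed 68, so (d) does not meet the standard.
  Stage 3 not carried; the patient fails its burden.
The analysis ends at Stage 3; the provider prevails.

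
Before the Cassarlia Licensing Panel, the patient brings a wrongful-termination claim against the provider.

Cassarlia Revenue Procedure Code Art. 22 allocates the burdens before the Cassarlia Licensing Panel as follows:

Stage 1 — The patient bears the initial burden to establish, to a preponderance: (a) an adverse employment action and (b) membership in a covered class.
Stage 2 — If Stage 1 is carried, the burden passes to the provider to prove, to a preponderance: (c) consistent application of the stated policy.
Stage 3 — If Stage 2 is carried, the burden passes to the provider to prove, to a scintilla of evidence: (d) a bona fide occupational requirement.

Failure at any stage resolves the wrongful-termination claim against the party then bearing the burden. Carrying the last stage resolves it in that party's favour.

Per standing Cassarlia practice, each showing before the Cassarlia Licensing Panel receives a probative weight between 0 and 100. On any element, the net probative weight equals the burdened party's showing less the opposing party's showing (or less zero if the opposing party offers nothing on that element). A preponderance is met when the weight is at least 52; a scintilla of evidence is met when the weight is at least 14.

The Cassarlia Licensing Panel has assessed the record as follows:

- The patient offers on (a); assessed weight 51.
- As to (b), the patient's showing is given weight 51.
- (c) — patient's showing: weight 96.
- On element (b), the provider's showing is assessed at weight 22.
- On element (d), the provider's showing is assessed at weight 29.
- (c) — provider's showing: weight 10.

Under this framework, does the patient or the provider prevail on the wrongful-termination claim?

At Stage 1 the patient must meet a preponderance (weight is at least 52): on (a) the weight is 51, < 52, so (a) does not meet the standard; on (b) the weight is 51 less the opposing 22 gives net 29, < 52, so (b) does not meet the standard.
  The patient does not carry Stage 1.
So the provider prevails.

provider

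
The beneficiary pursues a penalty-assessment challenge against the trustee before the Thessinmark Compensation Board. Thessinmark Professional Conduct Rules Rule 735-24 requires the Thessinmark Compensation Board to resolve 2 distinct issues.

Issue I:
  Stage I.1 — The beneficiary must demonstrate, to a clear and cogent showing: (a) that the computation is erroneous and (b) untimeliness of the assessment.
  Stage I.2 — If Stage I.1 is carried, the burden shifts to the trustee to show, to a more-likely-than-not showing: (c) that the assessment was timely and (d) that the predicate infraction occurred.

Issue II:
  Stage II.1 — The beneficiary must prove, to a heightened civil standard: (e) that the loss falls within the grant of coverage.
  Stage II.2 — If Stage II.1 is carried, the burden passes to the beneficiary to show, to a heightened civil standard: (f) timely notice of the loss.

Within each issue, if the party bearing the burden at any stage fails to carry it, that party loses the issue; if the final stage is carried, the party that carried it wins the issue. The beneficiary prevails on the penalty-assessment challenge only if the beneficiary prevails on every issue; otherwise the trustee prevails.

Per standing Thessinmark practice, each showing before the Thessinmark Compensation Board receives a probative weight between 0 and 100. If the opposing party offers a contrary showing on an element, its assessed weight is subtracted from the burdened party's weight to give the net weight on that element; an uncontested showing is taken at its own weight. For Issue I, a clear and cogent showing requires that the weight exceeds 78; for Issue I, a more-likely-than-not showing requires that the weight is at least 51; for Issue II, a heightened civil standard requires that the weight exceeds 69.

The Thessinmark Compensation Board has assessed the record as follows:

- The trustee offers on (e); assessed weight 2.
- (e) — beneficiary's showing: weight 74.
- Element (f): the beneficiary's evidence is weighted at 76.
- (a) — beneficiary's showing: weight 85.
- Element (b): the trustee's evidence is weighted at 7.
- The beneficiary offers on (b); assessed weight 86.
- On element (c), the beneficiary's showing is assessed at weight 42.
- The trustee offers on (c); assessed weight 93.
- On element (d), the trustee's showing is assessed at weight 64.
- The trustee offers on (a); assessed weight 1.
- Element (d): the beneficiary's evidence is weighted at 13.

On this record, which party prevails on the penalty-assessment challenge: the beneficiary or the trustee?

trustee

— Issue I —
Stage I.1 — burden on beneficiary; standard: a clear and cogent showing (weight exceeds 78).
    (a): 85 − 1 = 84 > 78 [met]
    (b): 86 − 7 = 79 > 78 [met]
  The beneficiary carries Stage I.1; the trustee now bears the burden.
Stage I.2 — burden on trustee; standard: a more-likely-than-not showing (weight is at least 51).
    (c): 93 − 42 = 51 ≥ 51 [met]
    (d): 64 − 13 = 51 ≥ 51 [met]
  All elements met at the final stage.
Every stage carried; the trustee prevails on this issue.
— Issue II —
Stage II.1 (beneficiary, a heightened civil standard, weight exceeds 69): (e) net 74−2=72 > 69 — meets.
  Stage II.1 is satisfied; the beneficiary continues to bear the burden.
Stage II.2 (beneficiary, a heightened civil standard, weight exceeds 69): (f) 76 > 69 — meets.
  The beneficiary carries the last stage.
Every stage carried; the beneficiary prevails on this issue.
Per-issue: Issue I → trustee; Issue II → beneficiary. The beneficiary must prevail on every issue; overall, the trustee prevails.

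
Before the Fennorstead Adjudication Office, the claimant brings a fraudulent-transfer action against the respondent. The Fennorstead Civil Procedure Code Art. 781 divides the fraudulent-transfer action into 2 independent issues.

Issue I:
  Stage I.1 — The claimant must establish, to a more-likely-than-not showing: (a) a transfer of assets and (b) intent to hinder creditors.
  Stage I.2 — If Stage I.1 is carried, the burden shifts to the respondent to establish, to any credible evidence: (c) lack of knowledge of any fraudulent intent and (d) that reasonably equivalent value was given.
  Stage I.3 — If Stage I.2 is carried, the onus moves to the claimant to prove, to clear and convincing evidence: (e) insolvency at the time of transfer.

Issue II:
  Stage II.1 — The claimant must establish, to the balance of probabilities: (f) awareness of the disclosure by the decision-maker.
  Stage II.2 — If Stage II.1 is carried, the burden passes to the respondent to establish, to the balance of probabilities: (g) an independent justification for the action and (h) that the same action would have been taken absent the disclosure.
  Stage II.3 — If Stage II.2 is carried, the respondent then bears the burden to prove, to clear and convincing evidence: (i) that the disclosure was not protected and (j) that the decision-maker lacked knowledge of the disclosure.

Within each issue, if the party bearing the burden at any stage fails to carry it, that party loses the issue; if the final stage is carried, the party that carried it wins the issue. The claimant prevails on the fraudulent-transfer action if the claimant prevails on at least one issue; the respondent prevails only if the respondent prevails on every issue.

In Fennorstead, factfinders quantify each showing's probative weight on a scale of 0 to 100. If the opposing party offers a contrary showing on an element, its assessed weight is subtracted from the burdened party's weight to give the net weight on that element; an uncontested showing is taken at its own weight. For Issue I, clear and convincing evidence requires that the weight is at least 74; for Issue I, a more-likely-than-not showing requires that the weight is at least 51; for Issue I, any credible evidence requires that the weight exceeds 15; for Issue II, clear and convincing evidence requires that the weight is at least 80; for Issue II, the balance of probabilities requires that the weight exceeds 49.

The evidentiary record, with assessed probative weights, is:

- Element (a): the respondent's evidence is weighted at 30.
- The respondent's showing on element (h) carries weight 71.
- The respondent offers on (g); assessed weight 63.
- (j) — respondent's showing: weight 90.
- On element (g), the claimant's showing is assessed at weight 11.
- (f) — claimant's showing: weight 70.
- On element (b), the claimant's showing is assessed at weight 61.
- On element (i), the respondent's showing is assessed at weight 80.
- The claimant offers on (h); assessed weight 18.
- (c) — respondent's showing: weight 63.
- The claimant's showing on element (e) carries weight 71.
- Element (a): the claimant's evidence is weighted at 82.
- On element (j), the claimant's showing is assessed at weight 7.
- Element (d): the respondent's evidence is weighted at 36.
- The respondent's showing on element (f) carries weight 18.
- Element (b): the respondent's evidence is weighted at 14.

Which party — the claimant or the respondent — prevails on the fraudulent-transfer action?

respondent

— Issue I —
At Stage I.1 the claimant must meet a more-likely-than-not showing (weight is at least 51): on (a) the weight is 82 less the opposing 30 gives net 52, ≥ 51, so (a) meets the standard; on (b) the weight is 61 less the opposing 14 gives net 47, < 51, so (b) does not meet the standard.
  Stage I.1 not carried; the claimant fails its burden.
So the respondent prevails on this issue.
— Issue II —
Stage II.1 (claimant, the balance of probabilities, weight exceeds 49): (f) net 70−18=52 > 49 — meets.
  Stage II.1 is satisfied; the onus moves to the respondent.
Stage II.2 (respondent, the balance of probabilities, weight exceeds 49): (g) net 63−11=52 > 49 — meets; (h) net 71−18=53 > 49 — meets.
  All elements met. The respondent retains the burden for Stage II.3.
Stage II.3 (respondent, clear and convincing evidence, weight is at least 80): (i) 80 ≥ 80 — meets; (j) net 90−7=83 ≥ 80 — meets.
  The respondent carries the last stage.
All stages carried — the respondent prevails on this issue.
Per-issue: Issue I → respondent; Issue II → respondent. The claimant must prevail on at least one issue; overall, the respondent prevails.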